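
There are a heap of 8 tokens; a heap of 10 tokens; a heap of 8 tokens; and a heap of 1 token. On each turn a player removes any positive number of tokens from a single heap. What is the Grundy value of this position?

Nim-sum: 8 XOR 10 XOR 8 XOR 1 = 11.

11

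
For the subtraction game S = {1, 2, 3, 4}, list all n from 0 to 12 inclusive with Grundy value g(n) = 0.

0, 5, 10

Grundy values for subtraction set {1, 2, 3, 4}:
g(0) = mex{} = 0
g(1) = mex{0} = 1
g(2) = mex{0,1} = 2
g(3) = mex{0,1,2} = 3
g(4) = mex{0,1,2,3} = 4
g(5) = mex{1,2,3,4} = 0
g(6) = mex{0,2,3,4} = 1
g(7) = mex{0,1,3,4} = 2
g(8) = mex{0,1,2,4} = 3
g(9) = mex{0,1,2,3} = 4
g(10) = mex{1,2,3,4} = 0
g(11) = mex{0,2,3,4} = 1
g(12) = mex{0,1,3,4} = 2
The P-positions (g = 0) in 0..12 are 0, 5, 10.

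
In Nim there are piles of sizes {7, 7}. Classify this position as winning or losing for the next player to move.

Losing position

Bitwise XOR of the heap sizes:
  111  (7)
  111  (7)
  ---
  000  (0)
The nim-sum is 0, so this is a P-position: the player to move is in a losing position under optimal play.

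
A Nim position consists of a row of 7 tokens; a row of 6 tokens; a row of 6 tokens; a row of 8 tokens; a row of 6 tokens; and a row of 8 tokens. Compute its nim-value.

Compute the nim-sum pairwise:
7 XOR 6 = 1
1 XOR 6 = 7
7 XOR 8 = 15
15 XOR 6 = 9
9 XOR 8 = 1

1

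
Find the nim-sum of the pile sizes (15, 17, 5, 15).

Nim-sum: 15 ⊕ 17 ⊕ 5 ⊕ 15 = 20.

20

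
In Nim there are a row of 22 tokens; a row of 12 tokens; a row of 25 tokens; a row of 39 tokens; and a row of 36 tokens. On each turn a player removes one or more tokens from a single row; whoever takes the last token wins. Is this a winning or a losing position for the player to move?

Nim-sum: 22 XOR 12 XOR 25 XOR 39 XOR 36 = 0.
The nim-sum is 0, so this is a P-position: the player to move is in a losing position under optimal play.

Losing position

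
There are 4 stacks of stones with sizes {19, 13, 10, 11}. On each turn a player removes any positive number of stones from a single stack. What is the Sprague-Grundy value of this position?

Write each in binary and XOR column by column:
  10011  (19)
  01101  (13)
  01010  (10)
  01011  (11)
  -----
  11111  (31)

31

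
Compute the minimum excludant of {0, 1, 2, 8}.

3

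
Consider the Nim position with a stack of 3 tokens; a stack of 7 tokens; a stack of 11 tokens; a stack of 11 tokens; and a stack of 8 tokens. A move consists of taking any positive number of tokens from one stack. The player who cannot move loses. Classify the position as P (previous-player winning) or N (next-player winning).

N-position

Bitwise XOR of the heap sizes:
  0011  (3)
  0111  (7)
  1011  (11)
  1011  (11)
  1000  (8)
  ----
  1100  (12)
The nim-sum is 12 ≠ 0, so this is an N-position: the player to move can win.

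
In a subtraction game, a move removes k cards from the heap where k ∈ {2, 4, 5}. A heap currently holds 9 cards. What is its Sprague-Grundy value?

Grundy values for subtraction set {2, 4, 5}:
g(0) = mex{} = 0
g(1) = mex{} = 0
g(2) = mex{0} = 1
g(3) = mex{0} = 1
g(4) = mex{0,1} = 2
g(5) = mex{0,1} = 2
g(6) = mex{0,1,2} = 3
g(7) = mex{1,2} = 0
g(8) = mex{1,2,3} = 0
g(9) = mex{0,2} = 1
So g(9) = 1.

1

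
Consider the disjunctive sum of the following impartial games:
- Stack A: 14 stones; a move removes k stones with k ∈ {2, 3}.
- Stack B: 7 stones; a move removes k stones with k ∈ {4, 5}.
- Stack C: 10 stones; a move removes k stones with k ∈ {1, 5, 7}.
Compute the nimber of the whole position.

3

Build the Grundy sequence for stack A with g(k) = mex{g(k−s) : s ∈ {2, 3}, s ≤ k}:
g(0) = mex{} = 0
g(1) = mex{} = 0
g(2) = mex{0} = 1
g(3) = mex{0} = 1
g(4) = mex{0,1} = 2
g(5) = mex{1} = 0
g(6) = mex{1,2} = 0
g(7) = mex{0,2} = 1
g(8) = mex{0} = 1
g(9) = mex{0,1} = 2
g(10) = mex{1} = 0
g(11) = mex{1,2} = 0
g(12) = mex{0,2} = 1
g(13) = mex{0} = 1
g(14) = mex{0,1} = 2
So g(14) = 2.
Grundy values for stack B (subtraction set {4, 5}):
k:     0  1  2  3  4  5  6  7
g(k):  0  0  0  0  1  1  1  1
So g(7) = 1.
Build the Grundy sequence for stack C with g(k) = mex{g(k−s) : s ∈ {1, 5, 7}, s ≤ k}:
g(0) = mex{} = 0
g(1) = mex{0} = 1
g(2) = mex{1} = 0
g(3) = mex{0} = 1
g(4) = mex{1} = 0
g(5) = mex{0} = 1
g(6) = mex{1} = 0
g(7) = mex{0} = 1
g(8) = mex{1} = 0
g(9) = mex{0} = 1
g(10) = mex{1} = 0
So g(10) = 0.
By the Sprague-Grundy theorem, the Grundy value of a sum of independent games is the XOR of the component values.
Combined value = 2 ⊕ 1 ⊕ 0 = 3.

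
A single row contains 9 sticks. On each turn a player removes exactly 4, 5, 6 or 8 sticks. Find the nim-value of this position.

2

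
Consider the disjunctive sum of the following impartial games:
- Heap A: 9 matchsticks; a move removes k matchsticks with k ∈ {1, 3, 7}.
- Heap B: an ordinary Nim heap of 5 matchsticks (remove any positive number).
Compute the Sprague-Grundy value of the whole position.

4

Build the Grundy sequence for heap A with g(k) = mex{g(k−s) : s ∈ {1, 3, 7}, s ≤ k}:
k:     0  1  2  3  4  5  6  7  8  9
g(k):  0  1  0  1  0  1  0  1  0  1
So g(9) = 1.
Heap B is a plain Nim heap of size 5, so its Grundy value is 5.
The value of a disjunctive sum is the nim-sum of the parts.
Combined value = 1 ⊕ 5 = 4.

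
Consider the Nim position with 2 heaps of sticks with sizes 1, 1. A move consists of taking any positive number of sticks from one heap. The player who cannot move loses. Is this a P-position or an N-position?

Compute the nim-sum pairwise:
1 ^ 1 = 0
The nim-sum is 0, so this is a P-position: the player to move is in a losing position under optimal play.

P-position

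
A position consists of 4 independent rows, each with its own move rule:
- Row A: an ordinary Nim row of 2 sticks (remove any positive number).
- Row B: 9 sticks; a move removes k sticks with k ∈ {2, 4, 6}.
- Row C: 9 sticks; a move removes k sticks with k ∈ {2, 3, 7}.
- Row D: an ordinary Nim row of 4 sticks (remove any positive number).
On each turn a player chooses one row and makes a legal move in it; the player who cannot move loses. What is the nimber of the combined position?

4

Row A is a plain Nim row of size 2, so its Grundy value is 2.
For row B, compute g(0), g(1), … with moves {2, 4, 6}:
k:     0  1  2  3  4  5  6  7  8  9
g(k):  0  0  1  1  2  2  3  3  0  0
So g(9) = 0.
For row C, compute g(0), g(1), … with moves {2, 3, 7}:
k:     0  1  2  3  4  5  6  7  8  9
g(k):  0  0  1  1  2  0  0  1  1  2
So g(9) = 2.
Row D is a plain Nim row of size 4, so its Grundy value is 4.
By the Sprague-Grundy theorem, the Grundy value of a sum of independent games is the XOR of the component values.
Combined value = 2 ⊕ 0 ⊕ 2 ⊕ 4 = 4.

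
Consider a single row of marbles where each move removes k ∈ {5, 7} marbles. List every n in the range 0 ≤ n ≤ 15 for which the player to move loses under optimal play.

0, 1, 2, 3, 4, 12, 13, 14, 15

Build the Grundy sequence with g(k) = mex{g(k−s) : s ∈ {5, 7}, s ≤ k}:
k:     0  1  2  3  4  5  6  7  8  9 10 11 12 13 14 15
g(k):  0  0  0  0  0  1  1  1  1  1  2  2  0  0  0  0
The P-positions (g = 0) in 0..15 are 0, 1, 2, 3, 4, 12, 13, 14, 15.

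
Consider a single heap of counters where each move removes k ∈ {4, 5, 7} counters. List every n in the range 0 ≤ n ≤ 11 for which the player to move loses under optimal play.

0, 1, 2, 3, 11

Grundy values for subtraction set {4, 5, 7}:
k:     0  1  2  3  4  5  6  7  8  9 10 11
g(k):  0  0  0  0  1  1  1  1  2  2  2  0
The P-positions (g = 0) in 0..11 are 0, 1, 2, 3, 11.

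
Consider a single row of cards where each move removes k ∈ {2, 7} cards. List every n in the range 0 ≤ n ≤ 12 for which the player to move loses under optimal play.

Grundy values for subtraction set {2, 7}:
k:     0  1  2  3  4  5  6  7  8  9 10 11 12
g(k):  0  0  1  1  0  0  1  1  2  0  0  1  1
The P-positions (g = 0) in 0..12 are 0, 1, 4, 5, 9, 10.

0, 1, 4, 5, 9, 10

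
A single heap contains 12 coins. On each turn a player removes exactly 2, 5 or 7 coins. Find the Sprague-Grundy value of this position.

Grundy values for subtraction set {2, 5, 7}:
k:     0  1  2  3  4  5  6  7  8  9 10 11 12
g(k):  0  0  1  1  0  2  1  3  2  2  0  3  1
So g(12) = 1.

1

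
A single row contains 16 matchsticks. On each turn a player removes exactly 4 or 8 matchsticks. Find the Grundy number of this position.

1

Compute g(0), g(1), … for moves {4, 8}:
k:     0  1  2  3  4  5  6  7  8  9 10 11 12 13 14 15 16
g(k):  0  0  0  0  1  1  1  1  2  2  2  2  0  0  0  0  1
So g(16) = 1.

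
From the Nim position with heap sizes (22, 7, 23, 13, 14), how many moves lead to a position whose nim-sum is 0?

5

Compute the nim-sum pairwise:
22 ⊕ 7 = 17
17 ⊕ 23 = 6
6 ⊕ 13 = 11
11 ⊕ 14 = 5
The overall nim-sum is X = 5. A heap of size p has a winning move iff p XOR X < p (reduce it to p XOR X).
  22: 22 XOR 5 = 19 < 22 — winning move (to 19).
  7: 7 XOR 5 = 2 < 7 — winning move (to 2).
  23: 23 XOR 5 = 18 < 23 — winning move (to 18).
  13: 13 XOR 5 = 8 < 13 — winning move (to 8).
  14: 14 XOR 5 = 11 < 14 — winning move (to 11).
That gives 5 winning moves.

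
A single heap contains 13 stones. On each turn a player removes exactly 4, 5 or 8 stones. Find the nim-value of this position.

0

Build the Grundy sequence with g(k) = mex{g(k−s) : s ∈ {4, 5, 8}, s ≤ k}:
g(0) = mex{} = 0
g(1) = mex{} = 0
g(2) = mex{} = 0
g(3) = mex{} = 0
g(4) = mex{0} = 1
g(5) = mex{0} = 1
g(6) = mex{0} = 1
g(7) = mex{0} = 1
g(8) = mex{0,1} = 2
g(9) = mex{0,1} = 2
g(10) = mex{0,1} = 2
g(11) = mex{0,1} = 2
g(12) = mex{1,2} = 0
g(13) = mex{1,2} = 0
So g(13) = 0.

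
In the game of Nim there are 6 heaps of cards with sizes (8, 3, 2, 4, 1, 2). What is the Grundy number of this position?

Bitwise XOR of the heap sizes:
  1000  (8)
  0011  (3)
  0010  (2)
  0100  (4)
  0001  (1)
  0010  (2)
  ----
  1110  (14)

14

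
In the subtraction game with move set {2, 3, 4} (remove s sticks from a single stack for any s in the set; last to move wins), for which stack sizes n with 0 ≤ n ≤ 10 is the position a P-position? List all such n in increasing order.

0, 1, 6, 7

Compute g(0), g(1), … for moves {2, 3, 4}:
g(0) = mex{} = 0
g(1) = mex{} = 0
g(2) = mex{0} = 1
g(3) = mex{0} = 1
g(4) = mex{0,1} = 2
g(5) = mex{0,1} = 2
g(6) = mex{1,2} = 0
g(7) = mex{1,2} = 0
g(8) = mex{0,2} = 1
g(9) = mex{0,2} = 1
g(10) = mex{0,1} = 2
The P-positions (g = 0) in 0..10 are 0, 1, 6, 7.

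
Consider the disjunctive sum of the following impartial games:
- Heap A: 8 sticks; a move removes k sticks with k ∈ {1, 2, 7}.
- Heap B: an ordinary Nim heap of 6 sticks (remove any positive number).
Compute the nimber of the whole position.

Grundy values for heap A (subtraction set {1, 2, 7}):
g(0) = mex{} = 0
g(1) = mex{0} = 1
g(2) = mex{0,1} = 2
g(3) = mex{1,2} = 0
g(4) = mex{0,2} = 1
g(5) = mex{0,1} = 2
g(6) = mex{1,2} = 0
g(7) = mex{0,2} = 1
g(8) = mex{0,1} = 2
So g(8) = 2.
Heap B is a plain Nim heap of size 6, so its Grundy value is 6.
By the Sprague-Grundy theorem, the Grundy value of a sum of independent games is the XOR of the component values.
Combined value = 2 XOR 6 = 4.

4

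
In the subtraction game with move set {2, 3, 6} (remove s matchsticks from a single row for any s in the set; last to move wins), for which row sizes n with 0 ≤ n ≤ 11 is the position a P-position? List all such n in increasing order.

0, 1, 5, 9, 10

Grundy values for subtraction set {2, 3, 6}:
g(0) = mex{} = 0
g(1) = mex{} = 0
g(2) = mex{0} = 1
g(3) = mex{0} = 1
g(4) = mex{0,1} = 2
g(5) = mex{1} = 0
g(6) = mex{0,1,2} = 3
g(7) = mex{0,2} = 1
g(8) = mex{0,1,3} = 2
g(9) = mex{1,3} = 0
g(10) = mex{1,2} = 0
g(11) = mex{0,2} = 1
The P-positions (g = 0) in 0..11 are 0, 1, 5, 9, 10.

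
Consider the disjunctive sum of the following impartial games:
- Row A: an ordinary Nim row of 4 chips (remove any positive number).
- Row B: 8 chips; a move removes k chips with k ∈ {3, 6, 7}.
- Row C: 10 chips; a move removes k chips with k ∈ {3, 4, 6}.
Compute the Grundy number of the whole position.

6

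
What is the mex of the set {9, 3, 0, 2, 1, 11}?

4

The values 0, 1, 2, 3 are all present; 4 is the first non-negative integer missing from the set.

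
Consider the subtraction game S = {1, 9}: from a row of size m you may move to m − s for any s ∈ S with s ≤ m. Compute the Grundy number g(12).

Compute g(0), g(1), … for moves {1, 9}:
k:     0  1  2  3  4  5  6  7  8  9 10 11 12
g(k):  0  1  0  1  0  1  0  1  0  1  0  1  0
So g(12) = 0.

0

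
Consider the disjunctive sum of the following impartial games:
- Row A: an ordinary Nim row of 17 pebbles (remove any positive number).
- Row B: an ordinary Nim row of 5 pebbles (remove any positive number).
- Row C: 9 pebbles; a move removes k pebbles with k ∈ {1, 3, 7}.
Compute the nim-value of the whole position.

21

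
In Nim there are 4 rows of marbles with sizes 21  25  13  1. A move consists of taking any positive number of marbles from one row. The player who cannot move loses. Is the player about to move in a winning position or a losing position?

Nim-sum: 21 XOR 25 XOR 13 XOR 1 = 0.
The nim-sum is 0, so this is a P-position: the player to move is in a losing position under optimal play.

Losing position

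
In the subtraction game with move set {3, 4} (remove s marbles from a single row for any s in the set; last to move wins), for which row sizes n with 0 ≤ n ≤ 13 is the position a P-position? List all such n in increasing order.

0, 1, 2, 7, 8, 9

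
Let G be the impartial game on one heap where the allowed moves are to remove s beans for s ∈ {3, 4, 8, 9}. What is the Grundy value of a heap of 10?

Compute g(0), g(1), … for moves {3, 4, 8, 9}:
g(0) = mex{} = 0
g(1) = mex{} = 0
g(2) = mex{} = 0
g(3) = mex{0} = 1
g(4) = mex{0} = 1
g(5) = mex{0} = 1
g(6) = mex{0,1} = 2
g(7) = mex{1} = 0
g(8) = mex{0,1} = 2
g(9) = mex{0,1,2} = 3
g(10) = mex{0,2} = 1
So g(10) = 1.

1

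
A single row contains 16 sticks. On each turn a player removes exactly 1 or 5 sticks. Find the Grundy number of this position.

0

Grundy values for subtraction set {1, 5}:
k:     0  1  2  3  4  5  6  7  8  9 10 11 12 13 14 15 16
g(k):  0  1  0  1  0  1  0  1  0  1  0  1  0  1  0  1  0
So g(16) = 0.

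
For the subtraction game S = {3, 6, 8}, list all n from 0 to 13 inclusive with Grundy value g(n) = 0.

0, 1, 2, 11, 12, 13

Grundy values for subtraction set {3, 6, 8}:
k:     0  1  2  3  4  5  6  7  8  9 10 11 12 13
g(k):  0  0  0  1  1  1  2  2  2  3  3  0  0  0
The P-positions (g = 0) in 0..13 are 0, 1, 2, 11, 12, 13.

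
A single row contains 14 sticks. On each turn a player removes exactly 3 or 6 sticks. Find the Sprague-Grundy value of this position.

Build the Grundy sequence with g(k) = mex{g(k−s) : s ∈ {3, 6}, s ≤ k}:
k:     0  1  2  3  4  5  6  7  8  9 10 11 12 13 14
g(k):  0  0  0  1  1  1  2  2  2  0  0  0  1  1  1
So g(14) = 1.

1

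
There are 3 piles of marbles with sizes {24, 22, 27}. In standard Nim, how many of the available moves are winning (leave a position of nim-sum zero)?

Compute the nim-sum pairwise:
24 ⊕ 22 = 14
14 ⊕ 27 = 21
The overall nim-sum is X = 21. A pile of size p has a winning move iff p XOR X < p (reduce it to p XOR X).
  24: 24 XOR 21 = 13 < 24 — winning move (to 13).
  22: 22 XOR 21 = 3 < 22 — winning move (to 3).
  27: 27 XOR 21 = 14 < 27 — winning move (to 14).
That gives 3 winning moves.

3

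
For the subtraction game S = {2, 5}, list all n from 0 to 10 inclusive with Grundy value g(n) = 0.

0, 1, 4, 7, 8

Build the Grundy sequence with g(k) = mex{g(k−s) : s ∈ {2, 5}, s ≤ k}:
k:     0  1  2  3  4  5  6  7  8  9 10
g(k):  0  0  1  1  0  2  1  0  0  1  1
The P-positions (g = 0) in 0..10 are 0, 1, 4, 7, 8.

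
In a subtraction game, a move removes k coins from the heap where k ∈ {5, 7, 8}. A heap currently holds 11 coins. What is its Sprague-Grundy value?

2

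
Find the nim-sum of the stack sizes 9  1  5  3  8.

Compute the nim-sum pairwise:
9 ⊕ 1 = 8
8 ⊕ 5 = 13
13 ⊕ 3 = 14
14 ⊕ 8 = 6

6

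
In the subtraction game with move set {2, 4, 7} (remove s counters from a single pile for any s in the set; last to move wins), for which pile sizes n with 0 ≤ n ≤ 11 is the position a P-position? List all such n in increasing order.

0, 1, 6, 9

Grundy values for subtraction set {2, 4, 7}:
k:     0  1  2  3  4  5  6  7  8  9 10 11
g(k):  0  0  1  1  2  2  0  3  1  0  2  1
The P-positions (g = 0) in 0..11 are 0, 1, 6, 9.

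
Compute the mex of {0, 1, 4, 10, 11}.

2

The values 0, 1 are all present; 2 is the first non-negative integer missing from the set.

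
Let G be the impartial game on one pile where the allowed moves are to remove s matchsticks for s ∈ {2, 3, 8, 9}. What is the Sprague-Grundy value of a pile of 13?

Build the Grundy sequence with g(k) = mex{g(k−s) : s ∈ {2, 3, 8, 9}, s ≤ k}:
k:     0  1  2  3  4  5  6  7  8  9 10 11 12 13
g(k):  0  0  1  1  2  0  0  1  1  2  2  0  0  1
So g(13) = 1.

1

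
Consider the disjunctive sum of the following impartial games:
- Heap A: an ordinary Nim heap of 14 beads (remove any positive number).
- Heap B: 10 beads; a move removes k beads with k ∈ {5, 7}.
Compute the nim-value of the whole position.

12

Heap A is a plain Nim heap of size 14, so its Grundy value is 14.
For heap B, compute g(0), g(1), … with moves {5, 7}:
g(0) = mex{} = 0
g(1) = mex{} = 0
g(2) = mex{} = 0
g(3) = mex{} = 0
g(4) = mex{} = 0
g(5) = mex{0} = 1
g(6) = mex{0} = 1
g(7) = mex{0} = 1
g(8) = mex{0} = 1
g(9) = mex{0} = 1
g(10) = mex{0,1} = 2
So g(10) = 2.
By the Sprague-Grundy theorem, the Grundy value of a sum of independent games is the XOR of the component values.
Combined value = 14 XOR 2 = 12.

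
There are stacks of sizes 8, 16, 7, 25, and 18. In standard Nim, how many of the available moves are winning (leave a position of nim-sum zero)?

3

In binary:
  01000  (8)
  10000  (16)
  00111  (7)
  11001  (25)
  10010  (18)
  -----
  10100  (20)
The overall nim-sum is X = 20. A stack of size p has a winning move iff p XOR X < p (reduce it to p XOR X).
  8: 8 XOR 20 = 28 ≥ 8 — no move.
  16: 16 XOR 20 = 4 < 16 — winning move (to 4).
  7: 7 XOR 20 = 19 ≥ 7 — no move.
  25: 25 XOR 20 = 13 < 25 — winning move (to 13).
  18: 18 XOR 20 = 6 < 18 — winning move (to 6).
That gives 3 winning moves.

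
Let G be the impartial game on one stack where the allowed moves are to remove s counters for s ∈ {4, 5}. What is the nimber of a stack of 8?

2

Build the Grundy sequence with g(k) = mex{g(k−s) : s ∈ {4, 5}, s ≤ k}:
g(0) = mex{} = 0
g(1) = mex{} = 0
g(2) = mex{} = 0
g(3) = mex{} = 0
g(4) = mex{0} = 1
g(5) = mex{0} = 1
g(6) = mex{0} = 1
g(7) = mex{0} = 1
g(8) = mex{0,1} = 2
So g(8) = 2.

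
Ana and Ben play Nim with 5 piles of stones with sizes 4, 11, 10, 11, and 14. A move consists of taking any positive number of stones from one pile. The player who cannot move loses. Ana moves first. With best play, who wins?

Ben wins

Compute the nim-sum pairwise:
4 ⊕ 11 = 15
15 ⊕ 10 = 5
5 ⊕ 11 = 14
14 ⊕ 14 = 0
The nim-sum is 0, so this is a P-position: the player to move is in a losing position under optimal play; Ana is about to move from it and so loses — Ben wins.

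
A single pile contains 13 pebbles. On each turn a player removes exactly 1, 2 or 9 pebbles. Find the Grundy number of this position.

0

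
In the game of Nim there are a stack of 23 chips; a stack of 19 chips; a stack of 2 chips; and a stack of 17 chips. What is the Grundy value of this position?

23

Nim-sum: 23 ^ 19 ^ 2 ^ 17 = 23.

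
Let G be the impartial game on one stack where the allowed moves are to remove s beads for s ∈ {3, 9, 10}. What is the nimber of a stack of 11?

1

Build the Grundy sequence with g(k) = mex{g(k−s) : s ∈ {3, 9, 10}, s ≤ k}:
g(0) = mex{} = 0
g(1) = mex{} = 0
g(2) = mex{} = 0
g(3) = mex{0} = 1
g(4) = mex{0} = 1
g(5) = mex{0} = 1
g(6) = mex{1} = 0
g(7) = mex{1} = 0
g(8) = mex{1} = 0
g(9) = mex{0} = 1
g(10) = mex{0} = 1
g(11) = mex{0} = 1
So g(11) = 1.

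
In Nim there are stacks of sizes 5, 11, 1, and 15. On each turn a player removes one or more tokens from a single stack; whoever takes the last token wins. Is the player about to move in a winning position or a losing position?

Losing position

Bitwise XOR of the heap sizes:
  0101  (5)
  1011  (11)
  0001  (1)
  1111  (15)
  ----
  0000  (0)
The nim-sum is 0, so this is a P-position: the player to move is in a losing position under optimal play.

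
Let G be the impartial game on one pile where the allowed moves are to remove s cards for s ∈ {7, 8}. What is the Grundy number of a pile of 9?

Build the Grundy sequence with g(k) = mex{g(k−s) : s ∈ {7, 8}, s ≤ k}:
k:     0  1  2  3  4  5  6  7  8  9
g(k):  0  0  0  0  0  0  0  1  1  1
So g(9) = 1.

1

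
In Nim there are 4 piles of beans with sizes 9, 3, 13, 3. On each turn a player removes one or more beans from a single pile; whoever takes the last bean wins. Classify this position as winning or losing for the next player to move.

Winning position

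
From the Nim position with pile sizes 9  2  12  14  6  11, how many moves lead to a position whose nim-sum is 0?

3

Bitwise XOR of the heap sizes:
  1001  (9)
  0010  (2)
  1100  (12)
  1110  (14)
  0110  (6)
  1011  (11)
  ----
  0100  (4)
The overall nim-sum is X = 4. A pile of size p has a winning move iff p XOR X < p (reduce it to p XOR X).
  9: 9 XOR 4 = 13 ≥ 9 — no move.
  2: 2 XOR 4 = 6 ≥ 2 — no move.
  12: 12 XOR 4 = 8 < 12 — winning move (to 8).
  14: 14 XOR 4 = 10 < 14 — winning move (to 10).
  6: 6 XOR 4 = 2 < 6 — winning move (to 2).
  11: 11 XOR 4 = 15 ≥ 11 — no move.
That gives 3 winning moves.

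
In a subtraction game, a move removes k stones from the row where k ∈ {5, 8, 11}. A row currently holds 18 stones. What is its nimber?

0

Grundy values for subtraction set {5, 8, 11}:
k:     0  1  2  3  4  5  6  7  8  9 10 11 12 13 14 15 16 17 18
g(k):  0  0  0  0  0  1  1  1  1  1  2  2  2  2  2  3  0  0  0
So g(18) = 0.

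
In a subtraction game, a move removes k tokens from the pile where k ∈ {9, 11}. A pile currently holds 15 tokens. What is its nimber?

1

Compute g(0), g(1), … for moves {9, 11}:
k:     0  1  2  3  4  5  6  7  8  9 10 11 12 13 14 15
g(k):  0  0  0  0  0  0  0  0  0  1  1  1  1  1  1  1
So g(15) = 1.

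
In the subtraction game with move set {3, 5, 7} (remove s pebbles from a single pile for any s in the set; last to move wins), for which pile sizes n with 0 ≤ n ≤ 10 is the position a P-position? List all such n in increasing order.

0, 1, 2, 10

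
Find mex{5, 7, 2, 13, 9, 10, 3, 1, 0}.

The values 0, 1, 2, 3 are all present; 4 is the first non-negative integer missing from the set.

4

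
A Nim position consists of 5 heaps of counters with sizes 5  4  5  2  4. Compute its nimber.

Bitwise XOR of the heap sizes:
  101  (5)
  100  (4)
  101  (5)
  010  (2)
  100  (4)
  ---
  010  (2)

2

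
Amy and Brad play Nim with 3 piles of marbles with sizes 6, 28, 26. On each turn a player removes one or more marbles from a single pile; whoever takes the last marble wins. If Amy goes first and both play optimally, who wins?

Brad wins

Compute the nim-sum pairwise:
6 ⊕ 28 = 26
26 ⊕ 26 = 0
The nim-sum is 0, so this is a P-position: the player to move is in a losing position under optimal play; Amy is about to move from it and so loses — Brad wins.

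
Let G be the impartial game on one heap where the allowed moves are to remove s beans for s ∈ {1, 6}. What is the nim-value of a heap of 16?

Build the Grundy sequence with g(k) = mex{g(k−s) : s ∈ {1, 6}, s ≤ k}:
k:     0  1  2  3  4  5  6  7  8  9 10 11 12 13 14 15 16
g(k):  0  1  0  1  0  1  2  0  1  0  1  0  1  2  0  1  0
So g(16) = 0.

0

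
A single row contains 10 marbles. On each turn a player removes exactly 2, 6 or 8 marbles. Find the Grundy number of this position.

3

Compute g(0), g(1), … for moves {2, 6, 8}:
k:     0  1  2  3  4  5  6  7  8  9 10
g(k):  0  0  1  1  0  0  1  1  2  2  3
So g(10) = 3.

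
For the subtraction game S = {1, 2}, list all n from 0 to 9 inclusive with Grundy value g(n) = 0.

0, 3, 6, 9

Build the Grundy sequence with g(k) = mex{g(k−s) : s ∈ {1, 2}, s ≤ k}:
k:     0  1  2  3  4  5  6  7  8  9
g(k):  0  1  2  0  1  2  0  1  2  0
The P-positions (g = 0) in 0..9 are 0, 3, 6, 9.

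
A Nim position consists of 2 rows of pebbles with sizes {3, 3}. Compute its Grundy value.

0

In binary:
  11  (3)
  11  (3)
  --
  00  (0)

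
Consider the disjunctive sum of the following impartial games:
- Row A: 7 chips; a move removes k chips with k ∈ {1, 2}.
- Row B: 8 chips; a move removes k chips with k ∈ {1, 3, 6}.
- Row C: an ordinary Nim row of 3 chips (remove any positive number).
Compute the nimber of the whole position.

Grundy values for row A (subtraction set {1, 2}):
k:     0  1  2  3  4  5  6  7
g(k):  0  1  2  0  1  2  0  1
So g(7) = 1.
Grundy values for row B (subtraction set {1, 3, 6}):
k:     0  1  2  3  4  5  6  7  8
g(k):  0  1  0  1  0  1  2  3  2
So g(8) = 2.
Row C is a plain Nim row of size 3, so its Grundy value is 3.
By the Sprague-Grundy theorem, the Grundy value of a sum of independent games is the XOR of the component values.
Combined value = 1 XOR 2 XOR 3 = 0.

0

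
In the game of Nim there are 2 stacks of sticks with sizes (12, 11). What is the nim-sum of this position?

In binary:
  1100  (12)
  1011  (11)
  ----
  0111  (7)

7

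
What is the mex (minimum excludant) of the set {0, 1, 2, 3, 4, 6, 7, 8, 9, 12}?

5

The values 0, 1, 2, 3, 4 are all present; 5 is the first non-negative integer missing from the set.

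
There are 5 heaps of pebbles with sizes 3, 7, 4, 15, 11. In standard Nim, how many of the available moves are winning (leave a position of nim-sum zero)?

Nim-sum: 3 XOR 7 XOR 4 XOR 15 XOR 11 = 4.
The overall nim-sum is X = 4. A heap of size p has a winning move iff p XOR X < p (reduce it to p XOR X).
  3: 3 XOR 4 = 7 ≥ 3 — no move.
  7: 7 XOR 4 = 3 < 7 — winning move (to 3).
  4: 4 XOR 4 = 0 < 4 — winning move (to 0).
  15: 15 XOR 4 = 11 < 15 — winning move (to 11).
  11: 11 XOR 4 = 15 ≥ 11 — no move.
That gives 3 winning moves.

3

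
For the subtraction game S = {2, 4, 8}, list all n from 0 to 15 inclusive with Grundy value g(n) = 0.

0, 1, 6, 7, 12, 13

Compute g(0), g(1), … for moves {2, 4, 8}:
k:     0  1  2  3  4  5  6  7  8  9 10 11 12 13 14 15
g(k):  0  0  1  1  2  2  0  0  1  1  2  2  0  0  1  1
The P-positions (g = 0) in 0..15 are 0, 1, 6, 7, 12, 13.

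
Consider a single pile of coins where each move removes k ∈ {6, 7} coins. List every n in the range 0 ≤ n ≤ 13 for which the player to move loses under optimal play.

0, 1, 2, 3, 4, 5, 13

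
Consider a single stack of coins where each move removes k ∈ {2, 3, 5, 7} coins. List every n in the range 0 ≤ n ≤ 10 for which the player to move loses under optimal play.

Build the Grundy sequence with g(k) = mex{g(k−s) : s ∈ {2, 3, 5, 7}, s ≤ k}:
k:     0  1  2  3  4  5  6  7  8  9 10
g(k):  0  0  1  1  2  2  3  3  4  0  0
The P-positions (g = 0) in 0..10 are 0, 1, 9, 10.

0, 1, 9, 10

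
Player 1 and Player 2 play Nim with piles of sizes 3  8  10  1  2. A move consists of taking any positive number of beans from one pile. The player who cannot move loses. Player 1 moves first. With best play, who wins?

Player 1 wins

Compute the nim-sum pairwise:
3 ^ 8 = 11
11 ^ 10 = 1
1 ^ 1 = 0
0 ^ 2 = 2
The nim-sum is 2 ≠ 0, so this is an N-position: the player to move can win; Player 1 has a winning move.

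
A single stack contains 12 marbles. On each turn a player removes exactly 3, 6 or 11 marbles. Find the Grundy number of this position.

Compute g(0), g(1), … for moves {3, 6, 11}:
k:     0  1  2  3  4  5  6  7  8  9 10 11 12
g(k):  0  0  0  1  1  1  2  2  2  0  0  3  1
So g(12) = 1.

1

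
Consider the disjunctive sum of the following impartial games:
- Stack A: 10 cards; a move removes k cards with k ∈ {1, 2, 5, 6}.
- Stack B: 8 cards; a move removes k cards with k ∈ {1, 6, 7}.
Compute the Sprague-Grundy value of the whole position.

2

For stack A, compute g(0), g(1), … with moves {1, 2, 5, 6}:
g(0) = mex{} = 0
g(1) = mex{0} = 1
g(2) = mex{0,1} = 2
g(3) = mex{1,2} = 0
g(4) = mex{0,2} = 1
g(5) = mex{0,1} = 2
g(6) = mex{0,1,2} = 3
g(7) = mex{1,2,3} = 0
g(8) = mex{0,2,3} = 1
g(9) = mex{0,1} = 2
g(10) = mex{1,2} = 0
So g(10) = 0.
Grundy values for stack B (subtraction set {1, 6, 7}):
k:     0  1  2  3  4  5  6  7  8
g(k):  0  1  0  1  0  1  2  3  2
So g(8) = 2.
The value of a disjunctive sum is the nim-sum of the parts.
Combined value = 0 XOR 2 = 2.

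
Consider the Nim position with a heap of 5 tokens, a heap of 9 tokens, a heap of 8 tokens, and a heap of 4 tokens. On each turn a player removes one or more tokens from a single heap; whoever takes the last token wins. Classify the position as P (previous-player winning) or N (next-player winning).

P-position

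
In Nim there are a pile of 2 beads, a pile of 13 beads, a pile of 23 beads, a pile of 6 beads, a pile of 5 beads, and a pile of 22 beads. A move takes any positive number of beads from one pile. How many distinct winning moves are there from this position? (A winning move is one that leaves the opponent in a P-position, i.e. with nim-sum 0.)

Write each in binary and XOR column by column:
  00010  (2)
  01101  (13)
  10111  (23)
  00110  (6)
  00101  (5)
  10110  (22)
  -----
  01101  (13)
The overall nim-sum is X = 13. A pile of size p has a winning move iff p XOR X < p (reduce it to p XOR X).
  2: 2 XOR 13 = 15 ≥ 2 — no move.
  13: 13 XOR 13 = 0 < 13 — winning move (to 0).
  23: 23 XOR 13 = 26 ≥ 23 — no move.
  6: 6 XOR 13 = 11 ≥ 6 — no move.
  5: 5 XOR 13 = 8 ≥ 5 — no move.
  22: 22 XOR 13 = 27 ≥ 22 — no move.
That gives 1 winning move.

1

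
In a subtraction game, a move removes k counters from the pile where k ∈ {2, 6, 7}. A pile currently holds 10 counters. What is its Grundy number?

3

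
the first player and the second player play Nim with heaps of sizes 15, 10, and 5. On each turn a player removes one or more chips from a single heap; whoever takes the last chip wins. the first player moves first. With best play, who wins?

the second player wins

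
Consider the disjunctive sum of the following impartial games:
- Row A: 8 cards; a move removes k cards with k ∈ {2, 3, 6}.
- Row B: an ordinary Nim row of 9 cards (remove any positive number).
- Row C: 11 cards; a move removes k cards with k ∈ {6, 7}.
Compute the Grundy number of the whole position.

Build the Grundy sequence for row A with g(k) = mex{g(k−s) : s ∈ {2, 3, 6}, s ≤ k}:
g(0) = mex{} = 0
g(1) = mex{} = 0
g(2) = mex{0} = 1
g(3) = mex{0} = 1
g(4) = mex{0,1} = 2
g(5) = mex{1} = 0
g(6) = mex{0,1,2} = 3
g(7) = mex{0,2} = 1
g(8) = mex{0,1,3} = 2
So g(8) = 2.
Row B is a plain Nim row of size 9, so its Grundy value is 9.
Build the Grundy sequence for row C with g(k) = mex{g(k−s) : s ∈ {6, 7}, s ≤ k}:
g(0) = mex{} = 0
g(1) = mex{} = 0
g(2) = mex{} = 0
g(3) = mex{} = 0
g(4) = mex{} = 0
g(5) = mex{} = 0
g(6) = mex{0} = 1
g(7) = mex{0} = 1
g(8) = mex{0} = 1
g(9) = mex{0} = 1
g(10) = mex{0} = 1
g(11) = mex{0} = 1
So g(11) = 1.
The value of a disjunctive sum is the nim-sum of the parts.
Combined value = 2 XOR 9 XOR 1 = 10.

10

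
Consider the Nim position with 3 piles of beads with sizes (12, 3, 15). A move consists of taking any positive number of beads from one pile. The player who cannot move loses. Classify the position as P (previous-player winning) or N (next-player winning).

P-position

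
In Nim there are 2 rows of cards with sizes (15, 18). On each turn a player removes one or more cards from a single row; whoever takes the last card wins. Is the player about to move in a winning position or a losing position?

Winning position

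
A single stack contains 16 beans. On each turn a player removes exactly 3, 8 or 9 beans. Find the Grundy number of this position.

1

Build the Grundy sequence with g(k) = mex{g(k−s) : s ∈ {3, 8, 9}, s ≤ k}:
k:     0  1  2  3  4  5  6  7  8  9 10 11 12 13 14 15 16
g(k):  0  0  0  1  1  1  0  0  2  1  1  3  0  0  2  1  1
So g(16) = 1.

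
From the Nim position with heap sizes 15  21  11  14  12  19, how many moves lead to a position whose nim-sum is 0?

Bitwise XOR of the heap sizes:
  01111  (15)
  10101  (21)
  01011  (11)
  01110  (14)
  01100  (12)
  10011  (19)
  -----
  00000  (0)
The nim-sum is already 0, so every move leaves a nonzero nim-sum — there are no winning moves.

0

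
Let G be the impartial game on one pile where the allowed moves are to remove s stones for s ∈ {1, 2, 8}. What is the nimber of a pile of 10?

1

Compute g(0), g(1), … for moves {1, 2, 8}:
k:     0  1  2  3  4  5  6  7  8  9 10
g(k):  0  1  2  0  1  2  0  1  2  0  1
So g(10) = 1.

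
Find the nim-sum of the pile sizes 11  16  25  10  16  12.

20

Nim-sum: 11 ⊕ 16 ⊕ 25 ⊕ 10 ⊕ 16 ⊕ 12 = 20.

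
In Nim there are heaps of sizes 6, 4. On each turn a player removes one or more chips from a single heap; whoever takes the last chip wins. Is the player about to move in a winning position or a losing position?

Winning position

Nim-sum: 6 ^ 4 = 2.
The nim-sum is 2 ≠ 0, so this is an N-position: the player to move can win.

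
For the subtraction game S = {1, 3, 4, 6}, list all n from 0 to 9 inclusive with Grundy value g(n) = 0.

0, 2, 7, 9

Compute g(0), g(1), … for moves {1, 3, 4, 6}:
g(0) = mex{} = 0
g(1) = mex{0} = 1
g(2) = mex{1} = 0
g(3) = mex{0} = 1
g(4) = mex{0,1} = 2
g(5) = mex{0,1,2} = 3
g(6) = mex{0,1,3} = 2
g(7) = mex{1,2} = 0
g(8) = mex{0,2,3} = 1
g(9) = mex{1,2,3} = 0
The P-positions (g = 0) in 0..9 are 0, 2, 7, 9.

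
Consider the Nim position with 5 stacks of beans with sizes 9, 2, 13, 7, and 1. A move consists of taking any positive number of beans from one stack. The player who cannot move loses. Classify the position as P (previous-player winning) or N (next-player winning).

Compute the nim-sum pairwise:
9 ⊕ 2 = 11
11 ⊕ 13 = 6
6 ⊕ 7 = 1
1 ⊕ 1 = 0
The nim-sum is 0, so this is a P-position: the player to move is in a losing position under optimal play.

P-position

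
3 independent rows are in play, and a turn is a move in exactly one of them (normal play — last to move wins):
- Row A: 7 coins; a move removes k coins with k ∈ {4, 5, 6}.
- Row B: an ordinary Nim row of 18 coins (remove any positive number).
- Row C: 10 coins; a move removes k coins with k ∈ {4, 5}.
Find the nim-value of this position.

19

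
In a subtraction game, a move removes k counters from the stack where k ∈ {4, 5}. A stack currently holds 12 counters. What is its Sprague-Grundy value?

0

Build the Grundy sequence with g(k) = mex{g(k−s) : s ∈ {4, 5}, s ≤ k}:
k:     0  1  2  3  4  5  6  7  8  9 10 11 12
g(k):  0  0  0  0  1  1  1  1  2  0  0  0  0
So g(12) = 0.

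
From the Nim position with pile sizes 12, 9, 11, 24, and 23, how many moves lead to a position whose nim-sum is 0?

3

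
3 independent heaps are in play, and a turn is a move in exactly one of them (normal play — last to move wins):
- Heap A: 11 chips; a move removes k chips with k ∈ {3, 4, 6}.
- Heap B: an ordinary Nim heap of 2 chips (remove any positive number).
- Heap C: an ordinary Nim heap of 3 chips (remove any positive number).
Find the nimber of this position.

1

Grundy values for heap A (subtraction set {3, 4, 6}):
k:     0  1  2  3  4  5  6  7  8  9 10 11
g(k):  0  0  0  1  1  1  2  2  2  0  0  0
So g(11) = 0.
Heap B is a plain Nim heap of size 2, so its Grundy value is 2.
Heap C is a plain Nim heap of size 3, so its Grundy value is 3.
The value of a disjunctive sum is the nim-sum of the parts.
Combined value = 0 ⊕ 2 ⊕ 3 = 1.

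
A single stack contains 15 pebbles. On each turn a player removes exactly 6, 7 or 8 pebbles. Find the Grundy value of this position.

0

Build the Grundy sequence with g(k) = mex{g(k−s) : s ∈ {6, 7, 8}, s ≤ k}:
k:     0  1  2  3  4  5  6  7  8  9 10 11 12 13 14 15
g(k):  0  0  0  0  0  0  1  1  1  1  1  1  2  2  0  0
So g(15) = 0.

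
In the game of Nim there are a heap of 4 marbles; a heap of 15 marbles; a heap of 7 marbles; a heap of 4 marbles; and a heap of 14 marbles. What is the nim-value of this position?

Nim-sum: 4 XOR 15 XOR 7 XOR 4 XOR 14 = 6.

6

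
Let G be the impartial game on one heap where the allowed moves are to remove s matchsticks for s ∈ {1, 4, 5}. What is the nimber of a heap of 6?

2

Compute g(0), g(1), … for moves {1, 4, 5}:
k:     0  1  2  3  4  5  6
g(k):  0  1  0  1  2  3  2
So g(6) = 2.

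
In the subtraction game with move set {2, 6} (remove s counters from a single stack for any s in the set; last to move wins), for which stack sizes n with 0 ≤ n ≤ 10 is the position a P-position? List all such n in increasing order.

0, 1, 4, 5, 8, 9

Grundy values for subtraction set {2, 6}:
k:     0  1  2  3  4  5  6  7  8  9 10
g(k):  0  0  1  1  0  0  1  1  0  0  1
The P-positions (g = 0) in 0..10 are 0, 1, 4, 5, 8, 9.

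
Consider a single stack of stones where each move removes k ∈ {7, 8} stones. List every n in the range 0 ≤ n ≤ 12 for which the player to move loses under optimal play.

0, 1, 2, 3, 4, 5, 6

Compute g(0), g(1), … for moves {7, 8}:
k:     0  1  2  3  4  5  6  7  8  9 10 11 12
g(k):  0  0  0  0  0  0  0  1  1  1  1  1  1
The P-positions (g = 0) in 0..12 are 0, 1, 2, 3, 4, 5, 6.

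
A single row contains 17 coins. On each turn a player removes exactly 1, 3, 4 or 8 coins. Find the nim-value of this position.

Build the Grundy sequence with g(k) = mex{g(k−s) : s ∈ {1, 3, 4, 8}, s ≤ k}:
k:     0  1  2  3  4  5  6  7  8  9 10 11 12 13 14 15 16 17
g(k):  0  1  0  1  2  3  2  0  1  0  1  2  3  2  0  1  0  1
So g(17) = 1.

1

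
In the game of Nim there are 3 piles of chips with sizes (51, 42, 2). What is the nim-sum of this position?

27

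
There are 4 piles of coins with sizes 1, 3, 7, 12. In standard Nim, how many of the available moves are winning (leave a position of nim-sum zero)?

1

Compute the nim-sum pairwise:
1 XOR 3 = 2
2 XOR 7 = 5
5 XOR 12 = 9
The overall nim-sum is X = 9. A pile of size p has a winning move iff p XOR X < p (reduce it to p XOR X).
  1: 1 XOR 9 = 8 ≥ 1 — no move.
  3: 3 XOR 9 = 10 ≥ 3 — no move.
  7: 7 XOR 9 = 14 ≥ 7 — no move.
  12: 12 XOR 9 = 5 < 12 — winning move (to 5).
That gives 1 winning move.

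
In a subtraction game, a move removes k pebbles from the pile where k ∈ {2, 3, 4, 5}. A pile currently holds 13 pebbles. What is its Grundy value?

3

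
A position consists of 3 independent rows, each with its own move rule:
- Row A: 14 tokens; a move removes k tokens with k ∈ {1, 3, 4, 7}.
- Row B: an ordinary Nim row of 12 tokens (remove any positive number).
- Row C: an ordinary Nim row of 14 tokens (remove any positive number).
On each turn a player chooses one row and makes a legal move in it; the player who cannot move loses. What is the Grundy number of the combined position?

For row A, compute g(0), g(1), … with moves {1, 3, 4, 7}:
g(0) = mex{} = 0
g(1) = mex{0} = 1
g(2) = mex{1} = 0
g(3) = mex{0} = 1
g(4) = mex{0,1} = 2
g(5) = mex{0,1,2} = 3
g(6) = mex{0,1,3} = 2
g(7) = mex{0,1,2} = 3
g(8) = mex{1,2,3} = 0
g(9) = mex{0,2,3} = 1
g(10) = mex{1,2,3} = 0
g(11) = mex{0,2,3} = 1
g(12) = mex{0,1,3} = 2
g(13) = mex{0,1,2} = 3
g(14) = mex{0,1,3} = 2
So g(14) = 2.
Row B is a plain Nim row of size 12, so its Grundy value is 12.
Row C is a plain Nim row of size 14, so its Grundy value is 14.
The value of a disjunctive sum is the nim-sum of the parts.
Combined value = 2 ⊕ 12 ⊕ 14 = 0.

0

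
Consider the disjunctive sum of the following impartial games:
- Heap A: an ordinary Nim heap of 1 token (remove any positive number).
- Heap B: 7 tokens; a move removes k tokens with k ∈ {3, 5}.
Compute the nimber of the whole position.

3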